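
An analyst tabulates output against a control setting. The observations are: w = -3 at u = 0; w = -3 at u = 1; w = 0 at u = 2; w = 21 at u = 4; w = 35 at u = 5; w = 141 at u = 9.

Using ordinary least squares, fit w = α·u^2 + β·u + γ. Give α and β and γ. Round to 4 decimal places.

Normal-equation sums: Σu^2·u^2 = 7459, Σu^2·u = 927, Σu^2 = 127, Σu·u = 127, Σu = 21, Σ1 = 6.
For Aᵀw: Σu^2·w = 12629, Σu·w = 1525, Σw = 191.
Row-reducing yields α = 34574/16825, β = -8491/3365, γ = -47628/16825.

α = 2.0549, β = -2.5233, γ = -2.8308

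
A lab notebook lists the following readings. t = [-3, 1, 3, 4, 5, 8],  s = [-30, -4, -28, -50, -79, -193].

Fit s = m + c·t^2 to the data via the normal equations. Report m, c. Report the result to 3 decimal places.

MᵀM·[m, c]ᵀ = Mᵀs reads: 6·m + 124·c = -384;  124·m + 5140·c = -15653.
(Σ1 = 6, Σt^2 = 124, Σt^2·t^2 = 5140, Σs = -384, Σt^2·s = -15653.)
Eliminating c: 5140·(row 1) − 124·(row 2) gives 15464·m = 5140·(-384) − 124·(-15653) = -32788, so m = -8197/3866.
Then c = ((-15653) − 124·(-8197/3866))/5140 = -23151/7732.

m = -2.120, c = -2.994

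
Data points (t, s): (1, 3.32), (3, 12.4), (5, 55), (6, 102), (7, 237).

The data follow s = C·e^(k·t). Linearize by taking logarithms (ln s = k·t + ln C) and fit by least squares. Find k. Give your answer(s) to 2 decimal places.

k = 0.71

With ln sᵢ as the transformed response and tᵢ as the regressor:
AᵀA = [[120.0000, 22.0000]; [22.0000, 5]], rhs = [94.8160, 17.8180]ᵀ  (here Σt = 22.0000, Σ(t)² = 120.0000, Σln s = 17.8180, Σt·ln s = 94.8160).
Solving (det = 116.0000): k = 0.70761, ln C = 0.45010.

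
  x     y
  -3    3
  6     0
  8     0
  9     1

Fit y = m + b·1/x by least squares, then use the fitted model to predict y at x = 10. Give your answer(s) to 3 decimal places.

ŷ = 0.522

The normal system MᵀM·[m, b]ᵀ = Mᵀy is [[4, 5/72]; [5/72, 865/5184]]·[m, b]ᵀ = [4, -8/9]ᵀ.
Eliminating b: (865/5184)·(row 1) − (5/72)·(row 2) gives (1145/1728)·m = (865/5184)·4 − (5/72)·(-8/9) = 35/48, so m = 252/229.
Then b = ((-8/9) − (5/72)·(252/229))/(865/5184) = -6624/1145.
At x = 10: ŷ = (252/229)·(1) + (-6624/1145)·(1/10) = 2988/5725.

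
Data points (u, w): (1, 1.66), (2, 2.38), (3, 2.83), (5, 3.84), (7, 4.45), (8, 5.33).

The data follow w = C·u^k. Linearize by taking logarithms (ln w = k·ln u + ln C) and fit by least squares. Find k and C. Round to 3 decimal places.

Taking logs, ln w = k·ln u + ln C, so regress ln w on ln u.
Over the data: Σln u = 7.4265, Σ(ln u)² = 12.3883, Σln w = 6.9259, Σln u·ln w = 10.2940.
Normal system: [[12.3883, 7.4265]; [7.4265, 6]]·[k, ln C]ᵀ = [10.2940, 6.9259]ᵀ.
Δ = 12.3883·6 − (7.4265)² = 19.1764; k = (10.2940·6 − 7.4265·6.9259)/19.1764 = 0.53861, ln C = (12.3883·6.9259 − 7.4265·10.2940)/19.1764 = 0.48766, so C = exp(0.48766) = 1.62850.

k = 0.539, C = 1.628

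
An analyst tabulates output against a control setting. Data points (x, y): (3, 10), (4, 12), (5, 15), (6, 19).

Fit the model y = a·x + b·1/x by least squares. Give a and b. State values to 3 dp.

With design matrix A, AᵀA = [[86, 4]; [4, 869/3600]] and Aᵀy = [267, 25/2]ᵀ.
Eliminating b: (869/3600)·(row 1) − 4·(row 2) gives (8567/1800)·a = (869/3600)·267 − 4·(25/2) = 17341/1200, so a = 52023/17134.
Then b = ((25/2) − 4·(52023/17134))/(869/3600) = 12600/8567.

a = 3.036, b = 1.471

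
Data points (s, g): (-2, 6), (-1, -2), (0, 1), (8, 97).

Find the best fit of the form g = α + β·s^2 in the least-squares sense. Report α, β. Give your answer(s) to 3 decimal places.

Compute the Gram sums: Σ1 = 4, Σs^2 = 69, Σs^2·s^2 = 4113.
And Σg = 102, Σs^2·g = 6230.
Determinant 4·4113 − 69² = 11691.
α = (102·4113 − 69·6230)/11691 = -3448/3897; β = (4·6230 − 69·102)/11691 = 17882/11691.

α = -0.885, β = 1.530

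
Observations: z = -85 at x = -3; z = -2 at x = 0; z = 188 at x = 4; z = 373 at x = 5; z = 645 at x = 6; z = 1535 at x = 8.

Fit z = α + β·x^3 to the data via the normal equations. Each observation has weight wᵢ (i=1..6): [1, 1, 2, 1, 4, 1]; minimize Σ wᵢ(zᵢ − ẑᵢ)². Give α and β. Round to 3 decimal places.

With design matrix A, AᵀWA = [[10, 1602]; [1602, 473314]] and AᵀWz = [4777, 1416184]ᵀ.
Δ = 10·473314 − 1602² = 2166736.
α = (4777·473314 − 1602·1416184)/2166736 = -3852895/1083368; β = (10·1416184 − 1602·4777)/2166736 = 3254543/1083368.

α = -3.556, β = 3.004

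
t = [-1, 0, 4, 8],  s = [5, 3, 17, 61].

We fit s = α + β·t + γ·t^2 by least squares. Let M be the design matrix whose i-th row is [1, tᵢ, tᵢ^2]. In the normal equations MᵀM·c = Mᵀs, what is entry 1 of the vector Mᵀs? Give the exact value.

86

Entry 1 ↔ basis 1, so (Mᵀs)_{1} = Σᵢ sᵢ = (1)·(5) + (1)·(3) + (1)·(17) + (1)·(61) = 86.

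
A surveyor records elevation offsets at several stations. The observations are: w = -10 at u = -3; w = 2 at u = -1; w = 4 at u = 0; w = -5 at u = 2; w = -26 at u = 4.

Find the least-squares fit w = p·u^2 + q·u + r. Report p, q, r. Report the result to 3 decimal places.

Compute the Gram sums: Σu^2·u^2 = 354, Σu^2·u = 44, Σu^2 = 30, Σu·u = 30, Σu = 2, Σ1 = 5.
For Xᵀw: Σu^2·w = -524, Σu·w = -86, Σw = -35.
XᵀX·[p, q, r]ᵀ = Xᵀw becomes [[354, 44, 30]; [44, 30, 2]; [30, 2, 5]]·[p, q, r]ᵀ = [-524, -86, -35]ᵀ.
Row-reducing yields p = -8581/5071, q = -3100/5071, r = 17229/5071.

p = -1.692, q = -0.611, r = 3.398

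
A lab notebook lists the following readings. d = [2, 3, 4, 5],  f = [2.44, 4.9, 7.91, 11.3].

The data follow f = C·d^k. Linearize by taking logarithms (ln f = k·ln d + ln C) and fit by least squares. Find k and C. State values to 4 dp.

k = 1.6756, C = 0.7696

Linearized form: ln f = k·ln d + ln C. From the 4 transformed points,
Σln d = 4.7875, Σ(ln d)² = 6.1995, Σln f = 6.9742, Σln d·ln f = 9.1338.
Equations: 6.1995·k + 4.7875·ln C = 9.1338;  4.7875·k + 4·ln C = 6.9742.
Solving (det = 1.8779): k = 1.67557, ln C = -0.26190, so C = exp(-0.26190) = 0.76959.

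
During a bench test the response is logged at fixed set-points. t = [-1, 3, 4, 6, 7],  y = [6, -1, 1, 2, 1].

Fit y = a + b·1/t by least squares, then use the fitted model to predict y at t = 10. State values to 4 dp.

With design matrix M, MᵀM = [[5, -3/28]; [-3/28, 8621/7056]] and Mᵀy = [9, -157/28]ᵀ.
det = 5·(8621/7056) − (-3/28)² = 2689/441.
a = (9·(8621/7056) − (-3/28)·(-157/28))/(2689/441) = 36675/21512; b = (5·(-157/28) − (-3/28)·9)/(2689/441) = -23877/5378.
At t = 10: ŷ = (36675/21512)·(1) + (-23877/5378)·(1/10) = 135621/107560.

ŷ = 1.2609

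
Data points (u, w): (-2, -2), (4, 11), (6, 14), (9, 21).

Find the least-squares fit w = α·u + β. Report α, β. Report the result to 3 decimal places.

From the data, Σu·u = 137, Σu = 17, Σ1 = 4.
Moment sums: Σu·w = 321, Σw = 44.
AᵀA·[α, β]ᵀ = Aᵀw becomes [[137, 17]; [17, 4]]·[α, β]ᵀ = [321, 44]ᵀ.
Δ = 137·4 − 17² = 259.
α = (321·4 − 17·44)/259 = 536/259; β = (137·44 − 17·321)/259 = 571/259.

α = 2.069, β = 2.205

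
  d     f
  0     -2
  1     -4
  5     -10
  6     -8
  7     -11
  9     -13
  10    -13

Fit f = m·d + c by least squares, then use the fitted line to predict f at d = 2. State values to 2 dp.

The normal equations are: 292·m + 38·c = -426;  38·m + 7·c = -61.
Determinant 292·7 − 38² = 600.
m = ((-426)·7 − 38·(-61))/600 = -83/75; c = (292·(-61) − 38·(-426))/600 = -203/75.
At d = 2: f̂ = (-83/75)·(2) + (-203/75)·(1) = -123/25.

f̂ = -4.92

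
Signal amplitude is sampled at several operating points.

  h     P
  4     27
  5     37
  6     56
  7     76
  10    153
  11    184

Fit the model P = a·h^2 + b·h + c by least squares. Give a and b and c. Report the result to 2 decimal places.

a = 1.53, b = -0.34, c = 2.56

XᵀX·[a, b, c]ᵀ = XᵀP reads: 29219·a + 3079·b + 347·c = 44661;  3079·a + 347·b + 43·c = 4715;  347·a + 43·b + 6·c = 533.
Solving the 3×3 system (Gaussian elimination) gives a = 21611/14088, b = -4795/14088, c = 3001/1174.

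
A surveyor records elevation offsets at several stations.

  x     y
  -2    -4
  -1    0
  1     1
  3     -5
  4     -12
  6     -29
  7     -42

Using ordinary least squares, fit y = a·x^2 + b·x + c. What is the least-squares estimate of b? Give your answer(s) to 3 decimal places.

b = 0.697

Entries of AᵀA: Σx^2·x^2 = 4052, Σx^2·x = 642, Σx^2 = 116, Σx·x = 116, Σx = 18, Σ1 = 7.
For Aᵀy: Σx^2·y = -3354, Σx·y = -522, Σy = -91.
So AᵀA·[a, b, c]ᵀ = Aᵀy: [[4052, 642, 116]; [642, 116, 18]; [116, 18, 7]]·[a, b, c]ᵀ = [-3354, -522, -91]ᵀ.
Row-reducing yields a = -51980/53081, b = 36993/53081, c = 76205/53081.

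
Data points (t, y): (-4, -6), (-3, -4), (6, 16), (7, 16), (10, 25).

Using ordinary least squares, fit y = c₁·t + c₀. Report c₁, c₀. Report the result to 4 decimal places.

c₁ = 2.1637, c₀ = 2.4761

Compute the Gram sums: Σt·t = 210, Σt = 16, Σ1 = 5.
For Xᵀy: Σt·y = 494, Σy = 47.
Normal equations: [[210, 16]; [16, 5]]·[c₁, c₀]ᵀ = [494, 47]ᵀ.
Δ = 210·5 − 16² = 794.
c₁ = (494·5 − 16·47)/794 = 859/397; c₀ = (210·47 − 16·494)/794 = 983/397.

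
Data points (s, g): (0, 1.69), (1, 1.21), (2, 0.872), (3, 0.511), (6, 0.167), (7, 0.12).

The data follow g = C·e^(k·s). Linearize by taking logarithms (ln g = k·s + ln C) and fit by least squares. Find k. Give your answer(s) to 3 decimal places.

k = -0.386

Let Y = ln g. Fitting Y = k·s + ln C by least squares:
AᵀA = [[99.0000, 19.0000]; [19.0000, 6]], rhs = [-27.6779, -4.0030]ᵀ  (here Σs = 19.0000, Σ(s)² = 99.0000, Σln g = -4.0030, Σs·ln g = -27.6779).
Solving (det = 233.0000): k = -0.38631, ln C = 0.55614.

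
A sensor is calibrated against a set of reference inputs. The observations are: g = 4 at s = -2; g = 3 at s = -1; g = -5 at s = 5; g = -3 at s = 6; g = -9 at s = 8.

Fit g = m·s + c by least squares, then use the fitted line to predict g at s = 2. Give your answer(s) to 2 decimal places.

Entries of XᵀX: Σs·s = 130, Σs = 16, Σ1 = 5.
Moment sums: Σs·g = -126, Σg = -10.
Normal equations: [[130, 16]; [16, 5]]·[m, c]ᵀ = [-126, -10]ᵀ.
det = 130·5 − 16² = 394.
m = ((-126)·5 − 16·(-10))/394 = -235/197; c = (130·(-10) − 16·(-126))/394 = 358/197.
At s = 2: ĝ = (-235/197)·(2) + (358/197)·(1) = -112/197.

ĝ = -0.57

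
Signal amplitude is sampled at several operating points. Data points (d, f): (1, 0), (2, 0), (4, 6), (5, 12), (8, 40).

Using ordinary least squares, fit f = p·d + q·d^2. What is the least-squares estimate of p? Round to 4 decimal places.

p = -1.7945

Entries of XᵀX: Σd·d = 110, Σd·d^2 = 710, Σd^2·d^2 = 4994.
And Σd·f = 404, Σd^2·f = 2956.
So XᵀX·[p, q]ᵀ = Xᵀf: [[110, 710]; [710, 4994]]·[p, q]ᵀ = [404, 2956]ᵀ.
Eliminating q: 4994·(row 1) − 710·(row 2) gives 45240·p = 4994·404 − 710·2956 = -81184, so p = -10148/5655.
Then q = (2956 − 710·(-10148/5655))/4994 = 958/1131.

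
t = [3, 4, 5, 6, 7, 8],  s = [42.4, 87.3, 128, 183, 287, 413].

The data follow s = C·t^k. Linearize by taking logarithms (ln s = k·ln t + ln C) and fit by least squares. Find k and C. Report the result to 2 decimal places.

With ln sᵢ as the transformed response and ln tᵢ as the regressor:
XᵀX = [[17.0401, 9.9115]; [9.9115, 6]], rhs = [50.9939, 29.9609]ᵀ  (here Σln t = 9.9115, Σ(ln t)² = 17.0401, Σln s = 29.9609, Σln t·ln s = 50.9939).
Slope k = (n·Σln t·ln s − Σln t·Σln s)/(n·Σ(ln t)² − (Σln t)²) = (6·50.9939 − 9.9115·29.9609)/4.0036 = 2.24972; ln C = (Σln s − k·Σln t)/n = 1.27716, so C = exp(1.27716) = 3.58642.

k = 2.25, C = 3.59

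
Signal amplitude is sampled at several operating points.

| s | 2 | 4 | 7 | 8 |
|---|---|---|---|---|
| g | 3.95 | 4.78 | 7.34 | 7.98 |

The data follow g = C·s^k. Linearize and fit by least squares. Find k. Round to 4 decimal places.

With ln gᵢ as the transformed response and ln sᵢ as the regressor:
Over the data: Σln s = 6.1048, Σ(ln s)² = 10.5129, Σln g = 7.0084, Σln s·ln g = 11.3187.
Normal system: [[10.5129, 6.1048]; [6.1048, 4]]·[k, ln C]ᵀ = [11.3187, 7.0084]ᵀ.
Slope k = (n·Σln s·ln g − Σln s·Σln g)/(n·Σ(ln s)² − (Σln s)²) = (4·11.3187 − 6.1048·7.0084)/4.7831 = 0.52052; ln C = (Σln g − k·Σln s)/n = 0.95769.

k = 0.5205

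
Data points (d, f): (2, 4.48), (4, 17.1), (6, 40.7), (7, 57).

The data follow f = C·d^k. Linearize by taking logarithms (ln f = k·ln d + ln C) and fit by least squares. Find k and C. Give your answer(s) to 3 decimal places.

k = 2.027, C = 1.078

With ln fᵢ as the transformed response and ln dᵢ as the regressor:
XᵀX = [[9.3992, 5.8171]; [5.8171, 4]], rhs = [19.4833, 12.0880]ᵀ  (here Σln d = 5.8171, Σ(ln d)² = 9.3992, Σln f = 12.0880, Σln d·ln f = 19.4833).
Solving (det = 3.7582): k = 2.02659, ln C = 0.07477, so C = exp(0.07477) = 1.07763.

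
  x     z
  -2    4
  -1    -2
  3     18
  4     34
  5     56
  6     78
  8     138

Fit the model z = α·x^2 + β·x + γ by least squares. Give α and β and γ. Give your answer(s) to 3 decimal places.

α = 2.085, β = 0.973, γ = -2.791

Compute the Gram sums: Σx^2·x^2 = 6371, Σx^2·x = 935, Σx^2 = 155, Σx·x = 155, Σx = 23, Σ1 = 7.
For Aᵀz: Σx^2·z = 13760, Σx·z = 2036, Σz = 326.
AᵀA·[α, β, γ]ᵀ = Aᵀz becomes [[6371, 935, 155]; [935, 155, 23]; [155, 23, 7]]·[α, β, γ]ᵀ = [13760, 2036, 326]ᵀ.
Solving the 3×3 system (Gaussian elimination) gives α = 7935/3806, β = 1852/1903, γ = -10623/3806.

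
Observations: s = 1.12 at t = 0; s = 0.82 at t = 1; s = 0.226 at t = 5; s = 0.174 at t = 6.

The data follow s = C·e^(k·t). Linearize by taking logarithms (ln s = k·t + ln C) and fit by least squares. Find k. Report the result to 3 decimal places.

With ln sᵢ as the transformed response and tᵢ as the regressor:
Sums: Σt = 12.0000, Σ(t)² = 62.0000, Σln s = -3.3210, Σt·ln s = -18.1268.
Normal system: [[62.0000, 12.0000]; [12.0000, 4]]·[k, ln C]ᵀ = [-18.1268, -3.3210]ᵀ.
Slope k = (n·Σt·ln s − Σt·Σln s)/(n·Σ(t)² − (Σt)²) = (4·-18.1268 − 12.0000·-3.3210)/104.0000 = -0.31399; ln C = (Σln s − k·Σt)/n = 0.11170.

k = -0.314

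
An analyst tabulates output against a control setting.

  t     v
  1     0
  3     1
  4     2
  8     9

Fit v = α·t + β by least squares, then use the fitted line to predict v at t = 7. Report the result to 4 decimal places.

v̂ = 7.0385

Setting ∂/∂α … = 0 gives: 90·α + 16·β = 83;  16·α + 4·β = 12.
Eliminating β: 4·(row 1) − 16·(row 2) gives 104·α = 4·83 − 16·12 = 140, so α = 35/26.
Then β = (12 − 16·(35/26))/4 = -31/13.
At t = 7: v̂ = (35/26)·(7) + (-31/13)·(1) = 183/26.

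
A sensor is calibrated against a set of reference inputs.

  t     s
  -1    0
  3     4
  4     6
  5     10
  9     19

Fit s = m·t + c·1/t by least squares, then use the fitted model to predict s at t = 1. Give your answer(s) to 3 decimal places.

ŝ = -0.643

Setting ∂/∂m … = 0 gives: 132·m + 5·c = 257;  5·m + (39721/32400)·c = 125/18.
(Σt·t = 132, Σt·1/t = 5, Σ1/t·1/t = 39721/32400, Σt·s = 257, Σ1/t·s = 125/18.)
Eliminating c: (39721/32400)·(row 1) − 5·(row 2) gives (369431/2700)·m = (39721/32400)·257 − 5·(125/18) = 9083297/32400, so m = 9083297/4433172.
Then c = ((125/18) − 5·(9083297/4433172))/(39721/32400) = -994500/369431.
At t = 1: ŝ = (9083297/4433172)·(1) + (-994500/369431)·(1) = -2850703/4433172.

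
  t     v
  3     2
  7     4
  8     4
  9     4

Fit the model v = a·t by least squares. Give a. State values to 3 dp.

a = 0.502

The normal system MᵀM·[a]ᵀ = Mᵀv is [[203]]·[a]ᵀ = [102]ᵀ.
a = 102/203 = 0.502463.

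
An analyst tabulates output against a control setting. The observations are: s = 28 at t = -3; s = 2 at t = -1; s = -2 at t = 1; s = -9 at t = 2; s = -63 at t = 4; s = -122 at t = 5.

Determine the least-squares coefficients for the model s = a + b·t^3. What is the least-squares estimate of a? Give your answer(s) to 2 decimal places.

Compute the Gram sums: Σ1 = 6, Σt^3 = 170, Σt^3·t^3 = 20516.
For Aᵀs: Σs = -166, Σt^3·s = -20114.
det = 6·20516 − 170² = 94196.
a = ((-166)·20516 − 170·(-20114))/94196 = 3431/23549; b = (6·(-20114) − 170·(-166))/94196 = -23116/23549.

a = 0.15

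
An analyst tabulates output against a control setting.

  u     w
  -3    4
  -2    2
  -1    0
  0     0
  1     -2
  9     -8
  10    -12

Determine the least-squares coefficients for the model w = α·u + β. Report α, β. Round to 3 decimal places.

α = -1.060, β = -0.167

Normal-equation sums: Σu·u = 196, Σu = 14, Σ1 = 7.
And Σu·w = -210, Σw = -16.
Determinant 196·7 − 14² = 1176.
α = ((-210)·7 − 14·(-16))/1176 = -89/84; β = (196·(-16) − 14·(-210))/1176 = -1/6.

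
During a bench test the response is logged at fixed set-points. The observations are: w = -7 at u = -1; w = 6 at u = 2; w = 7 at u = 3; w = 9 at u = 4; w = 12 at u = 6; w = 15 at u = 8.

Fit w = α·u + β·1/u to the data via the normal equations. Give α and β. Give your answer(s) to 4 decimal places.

XᵀX·[α, β]ᵀ = Xᵀw reads: 130·α + 6·β = 268;  6·α + (845/576)·β = 443/24.
(Σu·u = 130, Σu·1/u = 6, Σ1/u·1/u = 845/576, Σu·w = 268, Σ1/u·w = 443/24.)
Determinant 130·(845/576) − 6² = 44557/288.
α = (268·(845/576) − 6·(443/24))/(44557/288) = 81334/44557; β = (130·(443/24) − 6·268)/(44557/288) = 227976/44557.

α = 1.8254, β = 5.1165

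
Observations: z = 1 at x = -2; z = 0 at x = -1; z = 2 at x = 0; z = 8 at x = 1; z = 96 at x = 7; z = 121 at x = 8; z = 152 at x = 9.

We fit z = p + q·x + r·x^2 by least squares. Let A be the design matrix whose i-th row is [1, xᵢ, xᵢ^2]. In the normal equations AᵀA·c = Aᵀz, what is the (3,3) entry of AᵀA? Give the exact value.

13076

Row 3 ↔ basis x^2, column 3 ↔ basis x^2, so (AᵀA)_{3,3} = Σᵢ (x^2)·(x^2) = (4)·(4) + (1)·(1) + (0)·(0) + (1)·(1) + (49)·(49) + (64)·(64) + (81)·(81) = 13076.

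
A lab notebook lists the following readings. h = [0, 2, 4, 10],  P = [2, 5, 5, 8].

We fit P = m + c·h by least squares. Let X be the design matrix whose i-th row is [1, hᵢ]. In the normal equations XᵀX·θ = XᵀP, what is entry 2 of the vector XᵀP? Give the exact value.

Entry 2 ↔ basis h, so (XᵀP)_{2} = Σᵢ (h)·Pᵢ = (0)·(2) + (2)·(5) + (4)·(5) + (10)·(8) = 110.

110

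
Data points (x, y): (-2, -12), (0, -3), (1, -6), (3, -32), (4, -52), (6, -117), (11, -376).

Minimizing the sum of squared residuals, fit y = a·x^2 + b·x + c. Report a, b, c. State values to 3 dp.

a = -3.011, b = -0.882, c = -2.095

Compute the Gram sums: Σx^2·x^2 = 16291, Σx^2·x = 1631, Σx^2 = 187, Σx·x = 187, Σx = 23, Σ1 = 7.
For Mᵀy: Σx^2·y = -50882, Σx·y = -5124, Σy = -598.
MᵀM·[a, b, c]ᵀ = Mᵀy becomes [[16291, 1631, 187]; [1631, 187, 23]; [187, 23, 7]]·[a, b, c]ᵀ = [-50882, -5124, -598]ᵀ.
Inverting the 3×3 Gram matrix, [a, b, c]ᵀ = [-65929/21896, -57913/65688, -17201/8211]ᵀ.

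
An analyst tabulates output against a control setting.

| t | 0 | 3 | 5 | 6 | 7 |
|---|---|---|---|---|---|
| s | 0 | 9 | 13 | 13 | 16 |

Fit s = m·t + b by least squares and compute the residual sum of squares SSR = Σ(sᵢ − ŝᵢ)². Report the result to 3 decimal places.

SSR = 5.552

From the data, Σt·t = 119, Σt = 21, Σ1 = 5.
And Σt·s = 282, Σs = 51.
MᵀM·[m, b]ᵀ = Mᵀs becomes [[119, 21]; [21, 5]]·[m, b]ᵀ = [282, 51]ᵀ.
det = 119·5 − 21² = 154.
m = (282·5 − 21·51)/154 = 339/154; b = (119·51 − 21·282)/154 = 21/22.
Residuals: -21/22, 111/77, 80/77, -179/154, -4/11; SSR = 855/154.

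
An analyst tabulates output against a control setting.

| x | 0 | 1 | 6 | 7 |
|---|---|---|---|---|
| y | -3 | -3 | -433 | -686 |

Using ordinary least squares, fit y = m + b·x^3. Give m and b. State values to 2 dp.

Sums needed: Σ1 = 4, Σx^3 = 560, Σx^3·x^3 = 164306.
For Aᵀy: Σy = -1125, Σx^3·y = -328829.
AᵀA·[m, b]ᵀ = Aᵀy becomes [[4, 560]; [560, 164306]]·[m, b]ᵀ = [-1125, -328829]ᵀ.
Determinant 4·164306 − 560² = 343624.
m = ((-1125)·164306 − 560·(-328829))/343624 = -350005/171812; b = (4·(-328829) − 560·(-1125))/343624 = -171329/85906.

m = -2.04, b = -1.99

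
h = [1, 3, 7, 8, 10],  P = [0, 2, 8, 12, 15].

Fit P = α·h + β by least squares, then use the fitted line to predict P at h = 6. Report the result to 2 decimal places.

From the data, Σh·h = 223, Σh = 29, Σ1 = 5.
For MᵀP: Σh·P = 308, ΣP = 37.
MᵀM·[α, β]ᵀ = MᵀP becomes [[223, 29]; [29, 5]]·[α, β]ᵀ = [308, 37]ᵀ.
Δ = 223·5 − 29² = 274.
α = (308·5 − 29·37)/274 = 467/274; β = (223·37 − 29·308)/274 = -681/274.
At h = 6: P̂ = (467/274)·(6) + (-681/274)·(1) = 2121/274.

P̂ = 7.74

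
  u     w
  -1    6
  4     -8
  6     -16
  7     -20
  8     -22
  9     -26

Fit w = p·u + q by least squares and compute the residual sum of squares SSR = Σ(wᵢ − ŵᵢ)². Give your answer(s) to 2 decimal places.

Normal-equation sums: Σu·u = 247, Σu = 33, Σ1 = 6.
And Σu·w = -684, Σw = -86.
AᵀA·[p, q]ᵀ = Aᵀw becomes [[247, 33]; [33, 6]]·[p, q]ᵀ = [-684, -86]ᵀ.
Eliminating q: 6·(row 1) − 33·(row 2) gives 393·p = 6·(-684) − 33·(-86) = -1266, so p = -422/131.
Then q = ((-86) − 33·(-422/131))/6 = 1330/393.
Residuals: -238/393, 590/393, -22/393, -328/393, 152/393, -154/393; SSR = 1424/393.

SSR = 3.62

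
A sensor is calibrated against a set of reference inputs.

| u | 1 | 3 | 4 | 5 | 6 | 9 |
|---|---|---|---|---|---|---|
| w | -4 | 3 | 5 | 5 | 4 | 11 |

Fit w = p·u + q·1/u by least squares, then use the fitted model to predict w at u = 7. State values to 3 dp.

Compute the Gram sums: Σu·u = 168, Σu·1/u = 6, Σ1/u·1/u = 40621/32400.
And Σu·w = 173, Σ1/u·w = 41/36.
AᵀA·[p, q]ᵀ = Aᵀw becomes [[168, 6]; [6, 40621/32400]]·[p, q]ᵀ = [173, 41/36]ᵀ.
Δ = 168·(40621/32400) − 6² = 235747/1350.
p = (173·(40621/32400) − 6·(41/36))/(235747/1350) = 6806033/5657928; q = (168·(41/36) − 6·173)/(235747/1350) = -1143000/235747.
At u = 7: ŵ = (6806033/5657928)·(7) + (-1143000/235747)·(1/7) = 306063617/39605496.

ŵ = 7.728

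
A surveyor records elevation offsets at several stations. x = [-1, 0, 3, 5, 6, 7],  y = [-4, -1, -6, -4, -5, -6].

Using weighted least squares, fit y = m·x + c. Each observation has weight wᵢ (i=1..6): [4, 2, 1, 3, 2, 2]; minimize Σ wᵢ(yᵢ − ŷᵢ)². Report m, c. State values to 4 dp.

m = -0.2803, c = -3.3419

Normal-equation sums: Σwᵢ·x·x = 258, Σwᵢ·x = 40, Σwᵢ·1 = 14.
Right-hand side: Σwᵢ·x·y = -206, Σwᵢ·y = -58.
Eliminating c: 14·(row 1) − 40·(row 2) gives 2012·m = 14·(-206) − 40·(-58) = -564, so m = -141/503.
Then c = ((-58) − 40·(-141/503))/14 = -1681/503.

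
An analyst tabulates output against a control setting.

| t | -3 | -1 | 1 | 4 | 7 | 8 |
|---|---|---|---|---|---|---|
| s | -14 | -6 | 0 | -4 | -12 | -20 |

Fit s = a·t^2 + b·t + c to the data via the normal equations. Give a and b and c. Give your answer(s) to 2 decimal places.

The normal equations are: 6836·a + 892·b + 140·c = -2064;  892·a + 140·b + 16·c = -212;  140·a + 16·b + 6·c = -56.
Row-reducing yields a = -7727/14700, b = 31711/14700, c = -6911/2450.

a = -0.53, b = 2.16, c = -2.82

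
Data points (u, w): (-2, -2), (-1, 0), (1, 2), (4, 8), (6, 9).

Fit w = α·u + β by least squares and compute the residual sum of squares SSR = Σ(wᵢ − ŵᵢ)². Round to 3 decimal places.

SSR = 2.301

Setting ∂/∂α … = 0 gives: 58·α + 8·β = 92;  8·α + 5·β = 17.
(Σu·u = 58, Σu = 8, Σ1 = 5, Σu·w = 92, Σw = 17.)
det = 58·5 − 8² = 226.
α = (92·5 − 8·17)/226 = 162/113; β = (58·17 − 8·92)/226 = 125/113.
Residuals: -27/113, 37/113, -61/113, 131/113, -80/113; SSR = 260/113.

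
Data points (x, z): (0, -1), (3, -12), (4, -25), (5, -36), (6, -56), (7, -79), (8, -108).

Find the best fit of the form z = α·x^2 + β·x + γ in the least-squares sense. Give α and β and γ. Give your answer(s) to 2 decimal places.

α = -1.96, β = 2.53, γ = -1.44

From the data, Σx^2·x^2 = 8755, Σx^2·x = 1287, Σx^2 = 199, Σx·x = 199, Σx = 33, Σ1 = 7.
For Aᵀz: Σx^2·z = -14207, Σx·z = -2069, Σz = -317.
AᵀA·[α, β, γ]ᵀ = Aᵀz becomes [[8755, 1287, 199]; [1287, 199, 33]; [199, 33, 7]]·[α, β, γ]ᵀ = [-14207, -2069, -317]ᵀ.
Row-reducing yields α = -14685/7483, β = 18961/7483, γ = -1541/1069.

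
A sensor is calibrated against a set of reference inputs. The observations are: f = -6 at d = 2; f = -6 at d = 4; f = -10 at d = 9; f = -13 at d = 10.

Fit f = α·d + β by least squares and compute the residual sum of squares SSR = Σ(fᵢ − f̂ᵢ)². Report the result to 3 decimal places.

SSR = 3.743

With design matrix A, AᵀA = [[201, 25]; [25, 4]] and Aᵀf = [-256, -35]ᵀ.
det = 201·4 − 25² = 179.
α = ((-256)·4 − 25·(-35))/179 = -149/179; β = (201·(-35) − 25·(-256))/179 = -635/179.
Residuals: -141/179, 157/179, 186/179, -202/179; SSR = 670/179.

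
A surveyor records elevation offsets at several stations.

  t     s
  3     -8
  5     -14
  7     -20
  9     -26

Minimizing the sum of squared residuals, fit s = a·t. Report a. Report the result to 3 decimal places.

MᵀM·[a]ᵀ = Mᵀs reads: 164·a = -468.
(Σt·t = 164, Σt·s = -468.)
Hence a = -468 / 164 ≈ -2.85366.

a = -2.854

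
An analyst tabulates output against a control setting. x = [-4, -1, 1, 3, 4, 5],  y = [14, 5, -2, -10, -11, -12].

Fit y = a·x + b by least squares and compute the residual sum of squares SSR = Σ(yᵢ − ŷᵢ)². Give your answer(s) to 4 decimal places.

SSR = 9.0988

The normal system AᵀA·[a, b]ᵀ = Aᵀy is [[68, 8]; [8, 6]]·[a, b]ᵀ = [-197, -16]ᵀ.
Determinant 68·6 − 8² = 344.
a = ((-197)·6 − 8·(-16))/344 = -527/172; b = (68·(-16) − 8·(-197))/344 = 61/43.
Residuals: 14/43, 89/172, -61/172, -383/172, -7/43, 327/172; SSR = 1565/172.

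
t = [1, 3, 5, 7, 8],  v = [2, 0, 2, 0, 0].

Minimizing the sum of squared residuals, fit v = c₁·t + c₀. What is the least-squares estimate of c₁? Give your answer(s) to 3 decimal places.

Normal-equation sums: Σt·t = 148, Σt = 24, Σ1 = 5.
For Mᵀv: Σt·v = 12, Σv = 4.
Normal equations: [[148, 24]; [24, 5]]·[c₁, c₀]ᵀ = [12, 4]ᵀ.
det = 148·5 − 24² = 164.
c₁ = (12·5 − 24·4)/164 = -9/41; c₀ = (148·4 − 24·12)/164 = 76/41.

c₁ = -0.220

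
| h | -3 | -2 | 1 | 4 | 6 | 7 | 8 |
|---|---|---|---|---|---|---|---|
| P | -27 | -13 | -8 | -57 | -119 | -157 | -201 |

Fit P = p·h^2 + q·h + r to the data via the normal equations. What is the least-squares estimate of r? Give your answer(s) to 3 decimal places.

r = -4.598

Compute the Gram sums: Σh^2·h^2 = 8147, Σh^2·h = 1101, Σh^2 = 179, Σh·h = 179, Σh = 21, Σ1 = 7.
Moment sums: Σh^2·P = -26056, Σh·P = -3550, ΣP = -582.
So XᵀX·[p, q, r]ᵀ = XᵀP: [[8147, 1101, 179]; [1101, 179, 21]; [179, 21, 7]]·[p, q, r]ᵀ = [-26056, -3550, -582]ᵀ.
Inverting the 3×3 Gram matrix, [p, q, r]ᵀ = [-243829/83992, -120707/83992, -193079/41996]ᵀ.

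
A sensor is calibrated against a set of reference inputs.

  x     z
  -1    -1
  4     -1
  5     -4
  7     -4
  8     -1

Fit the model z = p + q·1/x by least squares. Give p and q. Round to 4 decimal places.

p = -2.2687, q = -1.2178

Compute the Gram sums: Σ1 = 5, Σ1/x = -79/280, Σ1/x·1/x = 89261/78400.
Right-hand side: Σz = -11, Σ1/x·z = -209/280.
So AᵀA·[p, q]ᵀ = Aᵀz: [[5, -79/280]; [-79/280, 89261/78400]]·[p, q]ᵀ = [-11, -209/280]ᵀ.
Determinant 5·(89261/78400) − (-79/280)² = 6876/1225.
p = ((-11)·(89261/78400) − (-79/280)·(-209/280))/(6876/1225) = -166397/73344; q = (5·(-209/280) − (-79/280)·(-11))/(6876/1225) = -11165/9168.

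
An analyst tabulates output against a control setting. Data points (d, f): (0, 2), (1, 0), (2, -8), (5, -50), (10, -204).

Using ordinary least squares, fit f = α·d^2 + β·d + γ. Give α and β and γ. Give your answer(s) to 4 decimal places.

α = -2.0214, β = -0.3638, γ = 1.8672

From the data, Σd^2·d^2 = 10642, Σd^2·d = 1134, Σd^2 = 130, Σd·d = 130, Σd = 18, Σ1 = 5.
And Σd^2·f = -21682, Σd·f = -2306, Σf = -260.
Row-reducing yields α = -37809/18704, β = -6805/18704, γ = 8731/4676.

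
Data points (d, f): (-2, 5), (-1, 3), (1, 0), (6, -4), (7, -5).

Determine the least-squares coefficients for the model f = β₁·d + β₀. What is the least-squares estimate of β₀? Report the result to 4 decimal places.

β₀ = 2.0988

The normal equations are: 91·β₁ + 11·β₀ = -72;  11·β₁ + 5·β₀ = -1.
Eliminating β₀: 5·(row 1) − 11·(row 2) gives 334·β₁ = 5·(-72) − 11·(-1) = -349, so β₁ = -349/334.
Then β₀ = ((-1) − 11·(-349/334))/5 = 701/334.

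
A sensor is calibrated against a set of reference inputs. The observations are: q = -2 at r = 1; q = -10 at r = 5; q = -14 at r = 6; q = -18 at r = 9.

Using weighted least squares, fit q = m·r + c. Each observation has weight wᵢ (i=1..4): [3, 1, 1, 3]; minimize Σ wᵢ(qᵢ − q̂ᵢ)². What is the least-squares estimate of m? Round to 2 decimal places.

m = -2.02

Sums needed: Σwᵢ·r·r = 307, Σwᵢ·r = 41, Σwᵢ·1 = 8.
Moment sums: Σwᵢ·r·q = -626, Σwᵢ·q = -84.
Eliminating c: 8·(row 1) − 41·(row 2) gives 775·m = 8·(-626) − 41·(-84) = -1564, so m = -1564/775.
Then c = ((-84) − 41·(-1564/775))/8 = -122/775.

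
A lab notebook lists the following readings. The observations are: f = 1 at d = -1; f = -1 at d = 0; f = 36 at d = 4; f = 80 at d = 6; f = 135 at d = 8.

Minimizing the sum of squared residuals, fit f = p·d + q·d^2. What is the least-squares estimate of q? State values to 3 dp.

q = 1.937

From the data, Σd·d = 117, Σd·d^2 = 791, Σd^2·d^2 = 5649.
For Mᵀf: Σd·f = 1703, Σd^2·f = 12097.
So MᵀM·[p, q]ᵀ = Mᵀf: [[117, 791]; [791, 5649]]·[p, q]ᵀ = [1703, 12097]ᵀ.
Δ = 117·5649 − 791² = 35252.
p = (1703·5649 − 791·12097)/35252 = 1840/1259; q = (117·12097 − 791·1703)/35252 = 17069/8813.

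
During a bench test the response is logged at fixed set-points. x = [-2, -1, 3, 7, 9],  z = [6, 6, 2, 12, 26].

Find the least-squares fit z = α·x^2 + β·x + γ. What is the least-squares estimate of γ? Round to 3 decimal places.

From the data, Σx^2·x^2 = 9060, Σx^2·x = 1090, Σx^2 = 144, Σx·x = 144, Σx = 16, Σ1 = 5.
Moment sums: Σx^2·z = 2742, Σx·z = 306, Σz = 52.
Normal equations: [[9060, 1090, 144]; [1090, 144, 16]; [144, 16, 5]]·[α, β, γ]ᵀ = [2742, 306, 52]ᵀ.
Row-reducing yields α = 34555/75019, β = -121437/75019, γ = 173612/75019.

γ = 2.314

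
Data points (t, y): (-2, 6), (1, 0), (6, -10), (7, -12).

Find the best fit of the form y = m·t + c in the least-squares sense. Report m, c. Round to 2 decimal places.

m = -2.00, c = 2.00

From the data, Σt·t = 90, Σt = 12, Σ1 = 4.
Right-hand side: Σt·y = -156, Σy = -16.
So XᵀX·[m, c]ᵀ = Xᵀy: [[90, 12]; [12, 4]]·[m, c]ᵀ = [-156, -16]ᵀ.
Δ = 90·4 − 12² = 216.
m = ((-156)·4 − 12·(-16))/216 = -2; c = (90·(-16) − 12·(-156))/216 = 2.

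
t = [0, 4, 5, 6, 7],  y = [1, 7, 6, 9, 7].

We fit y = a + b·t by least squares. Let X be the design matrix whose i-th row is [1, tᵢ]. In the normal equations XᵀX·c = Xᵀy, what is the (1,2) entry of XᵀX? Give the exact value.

22

Row 1 ↔ basis 1, column 2 ↔ basis t, so (XᵀX)_{1,2} = Σᵢ t = (1)·(0) + (1)·(4) + (1)·(5) + (1)·(6) + (1)·(7) = 22.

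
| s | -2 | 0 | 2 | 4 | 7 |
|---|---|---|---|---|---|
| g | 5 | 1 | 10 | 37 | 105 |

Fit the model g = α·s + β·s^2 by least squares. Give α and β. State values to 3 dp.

Sums needed: Σs·s = 73, Σs·s^2 = 407, Σs^2·s^2 = 2689.
And Σs·g = 893, Σs^2·g = 5797.
So MᵀM·[α, β]ᵀ = Mᵀg: [[73, 407]; [407, 2689]]·[α, β]ᵀ = [893, 5797]ᵀ.
Determinant 73·2689 − 407² = 30648.
α = (893·2689 − 407·5797)/30648 = 6983/5108; β = (73·5797 − 407·893)/30648 = 9955/5108.

α = 1.367, β = 1.949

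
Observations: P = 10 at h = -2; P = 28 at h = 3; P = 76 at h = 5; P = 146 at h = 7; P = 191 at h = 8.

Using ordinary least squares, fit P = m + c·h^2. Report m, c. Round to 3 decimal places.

Setting ∂/∂m … = 0 gives: 5·m + 151·c = 451;  151·m + 7219·c = 21570.
(Σ1 = 5, Σh^2 = 151, Σh^2·h^2 = 7219, ΣP = 451, Σh^2·P = 21570.)
Δ = 5·7219 − 151² = 13294.
m = (451·7219 − 151·21570)/13294 = -1301/13294; c = (5·21570 − 151·451)/13294 = 39749/13294.

m = -0.098, c = 2.990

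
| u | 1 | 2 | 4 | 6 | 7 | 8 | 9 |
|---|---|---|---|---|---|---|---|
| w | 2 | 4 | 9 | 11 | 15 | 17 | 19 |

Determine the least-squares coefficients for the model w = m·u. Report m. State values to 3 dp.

m = 2.088

From the data, Σu·u = 251.
Right-hand side: Σu·w = 524.
MᵀM·[m]ᵀ = Mᵀw becomes [[251]]·[m]ᵀ = [524]ᵀ.
Hence m = 524 / 251 ≈ 2.08765.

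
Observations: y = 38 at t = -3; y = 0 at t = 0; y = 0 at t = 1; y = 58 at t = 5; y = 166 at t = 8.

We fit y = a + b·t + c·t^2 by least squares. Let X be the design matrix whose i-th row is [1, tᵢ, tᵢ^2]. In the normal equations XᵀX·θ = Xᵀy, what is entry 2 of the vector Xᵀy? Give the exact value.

1504

Entry 2 ↔ basis t, so (Xᵀy)_{2} = Σᵢ (t)·yᵢ = (-3)·(38) + (0)·(0) + (1)·(0) + (5)·(58) + (8)·(166) = 1504.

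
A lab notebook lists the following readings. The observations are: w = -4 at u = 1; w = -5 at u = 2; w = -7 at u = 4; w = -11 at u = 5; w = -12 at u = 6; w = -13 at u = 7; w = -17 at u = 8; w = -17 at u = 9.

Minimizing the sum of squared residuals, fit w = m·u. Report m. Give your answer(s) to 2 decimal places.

m = -1.99

Sums needed: Σu·u = 276.
For Mᵀw: Σu·w = -549.
MᵀM·[m]ᵀ = Mᵀw becomes [[276]]·[m]ᵀ = [-549]ᵀ.
m = (-549)/276 = -1.98913.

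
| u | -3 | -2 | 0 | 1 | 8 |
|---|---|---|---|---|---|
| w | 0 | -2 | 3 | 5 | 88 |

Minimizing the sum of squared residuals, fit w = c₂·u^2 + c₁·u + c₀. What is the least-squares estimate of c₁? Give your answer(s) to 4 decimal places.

Sums needed: Σu^2·u^2 = 4194, Σu^2·u = 478, Σu^2 = 78, Σu·u = 78, Σu = 4, Σ1 = 5.
Right-hand side: Σu^2·w = 5629, Σu·w = 713, Σw = 94.
Row-reducing yields c₂ = 28933/31232, c₁ = 105551/31232, c₀ = 25683/15616.

c₁ = 3.3796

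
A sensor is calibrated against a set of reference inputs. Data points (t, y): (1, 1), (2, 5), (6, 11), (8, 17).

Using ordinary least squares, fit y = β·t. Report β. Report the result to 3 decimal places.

β = 2.029

The normal equations are: 105·β = 213.
Hence β = 213 / 105 ≈ 2.02857.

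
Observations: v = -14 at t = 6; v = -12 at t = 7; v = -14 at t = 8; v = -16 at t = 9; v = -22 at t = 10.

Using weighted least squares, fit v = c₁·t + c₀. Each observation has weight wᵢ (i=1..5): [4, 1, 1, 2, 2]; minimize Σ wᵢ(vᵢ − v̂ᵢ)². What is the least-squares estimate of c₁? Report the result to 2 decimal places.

Entries of XᵀWX: Σwᵢ·t·t = 619, Σwᵢ·t = 77, Σwᵢ·1 = 10.
And Σwᵢ·t·v = -1260, Σwᵢ·v = -158.
det = 619·10 − 77² = 261.
c₁ = ((-1260)·10 − 77·(-158))/261 = -434/261; c₀ = (619·(-158) − 77·(-1260))/261 = -782/261.

c₁ = -1.66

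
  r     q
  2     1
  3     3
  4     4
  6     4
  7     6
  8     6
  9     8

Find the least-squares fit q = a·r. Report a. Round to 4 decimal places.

Sums needed: Σr·r = 259.
And Σr·q = 213.
a = 213/259 = 0.822394.

a = 0.8224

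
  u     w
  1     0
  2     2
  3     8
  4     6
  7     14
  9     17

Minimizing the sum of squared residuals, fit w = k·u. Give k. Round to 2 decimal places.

k = 1.89

AᵀA·[k]ᵀ = Aᵀw reads: 160·k = 303.
Hence k = 303 / 160 ≈ 1.89375.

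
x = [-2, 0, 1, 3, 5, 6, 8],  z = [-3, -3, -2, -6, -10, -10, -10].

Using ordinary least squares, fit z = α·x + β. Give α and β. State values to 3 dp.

From the data, Σx·x = 139, Σx = 21, Σ1 = 7.
Moment sums: Σx·z = -204, Σz = -44.
So AᵀA·[α, β]ᵀ = Aᵀz: [[139, 21]; [21, 7]]·[α, β]ᵀ = [-204, -44]ᵀ.
det = 139·7 − 21² = 532.
α = ((-204)·7 − 21·(-44))/532 = -18/19; β = (139·(-44) − 21·(-204))/532 = -458/133.

α = -0.947, β = -3.444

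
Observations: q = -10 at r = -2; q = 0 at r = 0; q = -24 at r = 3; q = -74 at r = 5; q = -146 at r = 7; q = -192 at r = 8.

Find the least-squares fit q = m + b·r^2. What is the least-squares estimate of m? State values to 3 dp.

m = 1.661

Sums needed: Σ1 = 6, Σr^2 = 151, Σr^2·r^2 = 7219.
And Σq = -446, Σr^2·q = -21548.
Eliminating b: 7219·(row 1) − 151·(row 2) gives 20513·m = 7219·(-446) − 151·(-21548) = 34074, so m = 34074/20513.
Then b = ((-21548) − 151·(34074/20513))/7219 = -61942/20513.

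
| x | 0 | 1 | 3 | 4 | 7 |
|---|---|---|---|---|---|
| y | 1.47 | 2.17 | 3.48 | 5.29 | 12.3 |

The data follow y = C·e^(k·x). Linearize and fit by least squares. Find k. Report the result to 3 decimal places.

k = 0.300

With ln yᵢ as the transformed response and xᵢ as the regressor:
XᵀX = [[75.0000, 15.0000]; [15.0000, 5]], rhs = [28.7463, 6.5824]ᵀ  (here Σx = 15.0000, Σ(x)² = 75.0000, Σln y = 6.5824, Σx·ln y = 28.7463).
Solving (det = 150.0000): k = 0.29997, ln C = 0.41659.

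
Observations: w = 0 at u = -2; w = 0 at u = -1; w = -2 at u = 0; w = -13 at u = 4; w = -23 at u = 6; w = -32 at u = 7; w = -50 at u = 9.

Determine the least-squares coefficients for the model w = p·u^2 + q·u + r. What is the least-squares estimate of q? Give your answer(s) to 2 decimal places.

q = -1.02

From the data, Σu^2·u^2 = 10531, Σu^2·u = 1343, Σu^2 = 187, Σu·u = 187, Σu = 23, Σ1 = 7.
For Aᵀw: Σu^2·w = -6654, Σu·w = -864, Σw = -120.
AᵀA·[p, q, r]ᵀ = Aᵀw becomes [[10531, 1343, 187]; [1343, 187, 23]; [187, 23, 7]]·[p, q, r]ᵀ = [-6654, -864, -120]ᵀ.
Solving the 3×3 system (Gaussian elimination) gives p = -43/88, q = -449/440, r = -81/110.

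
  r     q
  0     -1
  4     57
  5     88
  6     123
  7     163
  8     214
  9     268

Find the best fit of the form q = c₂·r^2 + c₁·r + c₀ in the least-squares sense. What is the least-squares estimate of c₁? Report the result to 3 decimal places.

c₁ = 2.199

From the data, Σr^2·r^2 = 15235, Σr^2·r = 1989, Σr^2 = 271, Σr·r = 271, Σr = 39, Σ1 = 7.
And Σr^2·q = 50931, Σr·q = 6671, Σq = 912.
Inverting the 3×3 Gram matrix, [c₂, c₁, c₀]ᵀ = [90347/29414, 64693/29414, -1852/2101]ᵀ.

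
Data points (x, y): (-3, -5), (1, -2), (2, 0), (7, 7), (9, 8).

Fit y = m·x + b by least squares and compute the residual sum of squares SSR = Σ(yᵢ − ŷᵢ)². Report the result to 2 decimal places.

SSR = 2.58

MᵀM·[m, b]ᵀ = Mᵀy reads: 144·m + 16·b = 134;  16·m + 5·b = 8.
Eliminating b: 5·(row 1) − 16·(row 2) gives 464·m = 5·134 − 16·8 = 542, so m = 271/232.
Then b = (8 − 16·(271/232))/5 = -62/29.
Residuals: 149/232, -239/232, -23/116, 223/232, -3/8; SSR = 299/116.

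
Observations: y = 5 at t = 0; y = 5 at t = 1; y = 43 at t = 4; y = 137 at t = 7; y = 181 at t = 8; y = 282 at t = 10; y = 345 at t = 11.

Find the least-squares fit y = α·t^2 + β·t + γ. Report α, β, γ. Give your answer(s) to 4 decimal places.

With design matrix M, MᵀM = [[31395, 3251, 351]; [3251, 351, 41]; [351, 41, 7]] and Mᵀy = [88935, 9199, 998]ᵀ.
Inverting the 3×3 Gram matrix, [α, β, γ]ᵀ = [1062273/353122, -769893/353122, 794539/176561]ᵀ.

α = 3.0082, β = -2.1802, γ = 4.5001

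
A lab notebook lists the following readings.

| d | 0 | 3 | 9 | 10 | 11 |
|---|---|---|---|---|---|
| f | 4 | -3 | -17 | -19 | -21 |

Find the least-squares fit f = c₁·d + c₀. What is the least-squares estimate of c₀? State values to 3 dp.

c₀ = 3.912

Sums needed: Σd·d = 311, Σd = 33, Σ1 = 5.
For Aᵀf: Σd·f = -583, Σf = -56.
So AᵀA·[c₁, c₀]ᵀ = Aᵀf: [[311, 33]; [33, 5]]·[c₁, c₀]ᵀ = [-583, -56]ᵀ.
Eliminating c₀: 5·(row 1) − 33·(row 2) gives 466·c₁ = 5·(-583) − 33·(-56) = -1067, so c₁ = -1067/466.
Then c₀ = ((-56) − 33·(-1067/466))/5 = 1823/466.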